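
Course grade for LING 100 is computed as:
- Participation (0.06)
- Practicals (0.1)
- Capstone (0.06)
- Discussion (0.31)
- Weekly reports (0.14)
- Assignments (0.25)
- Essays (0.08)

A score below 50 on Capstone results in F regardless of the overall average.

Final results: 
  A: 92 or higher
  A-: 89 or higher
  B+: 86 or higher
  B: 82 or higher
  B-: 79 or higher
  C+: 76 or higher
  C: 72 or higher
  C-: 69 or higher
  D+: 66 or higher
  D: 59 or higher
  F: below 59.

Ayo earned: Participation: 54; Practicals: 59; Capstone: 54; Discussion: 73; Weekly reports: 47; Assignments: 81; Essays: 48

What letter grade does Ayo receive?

D

Capstone score 54 ≥ 50: minimum met.
Weighted total:
  Participation 54 × 0.06 = 3.24
  Practicals 59 × 0.1 = 5.9
  Capstone 54 × 0.06 = 3.24
  Discussion 73 × 0.31 = 22.63
  Weekly reports 47 × 0.14 = 6.58
  Assignments 81 × 0.25 = 20.25
  Essays 48 × 0.08 = 3.84
Sum = 65.68
65.68 is ≥ 59 and < 66 → D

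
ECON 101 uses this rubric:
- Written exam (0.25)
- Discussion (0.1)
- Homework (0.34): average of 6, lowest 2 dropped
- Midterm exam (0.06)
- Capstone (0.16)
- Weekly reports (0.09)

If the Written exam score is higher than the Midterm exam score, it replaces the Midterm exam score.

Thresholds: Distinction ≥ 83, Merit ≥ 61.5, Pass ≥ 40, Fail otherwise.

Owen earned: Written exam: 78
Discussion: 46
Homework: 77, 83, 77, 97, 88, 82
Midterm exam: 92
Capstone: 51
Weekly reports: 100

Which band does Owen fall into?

Merit

Homework: drop 77, 77 → average of remaining 4 = 350/4 = 87.5
Written exam (78) ≤ Midterm exam (92), so Midterm exam stays at 92.
Weighted total:
  Written exam 78 × 0.25 = 19.5
  Discussion 46 × 0.1 = 4.6
  Homework 87.5 × 0.34 = 29.75
  Midterm exam 92 × 0.06 = 5.52
  Capstone 51 × 0.16 = 8.16
  Weekly reports 100 × 0.09 = 9
Sum = 76.53
76.53 is ≥ 61.5 and < 83 → Merit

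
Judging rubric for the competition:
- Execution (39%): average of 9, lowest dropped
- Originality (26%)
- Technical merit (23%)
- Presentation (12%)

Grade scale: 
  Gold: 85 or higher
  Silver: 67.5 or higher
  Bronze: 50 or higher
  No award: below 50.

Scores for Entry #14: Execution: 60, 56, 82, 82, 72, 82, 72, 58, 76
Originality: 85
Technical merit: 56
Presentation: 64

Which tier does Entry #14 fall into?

Execution: drop 56 → average of remaining 8 = 584/8 = 73
Weighted total:
  Execution 73 × 0.39 = 28.47
  Originality 85 × 0.26 = 22.1
  Technical merit 56 × 0.23 = 12.88
  Presentation 64 × 0.12 = 7.68
Sum = 71.13
71.13 is ≥ 67.5 and < 85 → Silver

Silver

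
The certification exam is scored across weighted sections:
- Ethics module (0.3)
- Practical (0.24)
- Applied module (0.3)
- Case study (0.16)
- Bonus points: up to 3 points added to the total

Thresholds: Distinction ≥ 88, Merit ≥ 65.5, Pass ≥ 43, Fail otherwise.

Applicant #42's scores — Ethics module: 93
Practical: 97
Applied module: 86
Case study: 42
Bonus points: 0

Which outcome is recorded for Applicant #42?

Merit

Weighted total:
  Ethics module 93 × 0.3 = 27.9
  Practical 97 × 0.24 = 23.28
  Applied module 86 × 0.3 = 25.8
  Case study 42 × 0.16 = 6.72
Sum = 83.7
Bonus points: 83.7 + 0 = 83.7
83.7 is ≥ 65.5 and < 88 → Merit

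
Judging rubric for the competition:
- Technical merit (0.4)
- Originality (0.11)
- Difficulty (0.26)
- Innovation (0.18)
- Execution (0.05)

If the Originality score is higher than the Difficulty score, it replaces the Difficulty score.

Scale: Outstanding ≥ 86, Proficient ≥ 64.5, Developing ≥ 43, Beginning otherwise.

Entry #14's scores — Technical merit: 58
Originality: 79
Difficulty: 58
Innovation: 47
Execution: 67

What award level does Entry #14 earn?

Originality (79) > Difficulty (58), so Difficulty counts as 79.
Weighted total:
  Technical merit 58 × 0.4 = 23.2
  Originality 79 × 0.11 = 8.69
  Difficulty 79 × 0.26 = 20.54
  Innovation 47 × 0.18 = 8.46
  Execution 67 × 0.05 = 3.35
Sum = 64.24
64.24 is ≥ 43 and < 64.5 → Developing

Developing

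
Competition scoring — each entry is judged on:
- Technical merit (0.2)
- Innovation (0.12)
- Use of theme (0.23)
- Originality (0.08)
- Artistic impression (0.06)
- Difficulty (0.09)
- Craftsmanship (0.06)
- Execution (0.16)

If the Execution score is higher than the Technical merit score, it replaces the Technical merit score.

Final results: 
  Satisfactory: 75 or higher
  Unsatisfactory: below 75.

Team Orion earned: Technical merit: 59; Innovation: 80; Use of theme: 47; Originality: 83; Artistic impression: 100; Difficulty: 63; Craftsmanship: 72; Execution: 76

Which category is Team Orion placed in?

Unsatisfactory

Execution (76) > Technical merit (59), so Technical merit counts as 76.
Weighted total:
  Technical merit 76 × 0.2 = 15.2
  Innovation 80 × 0.12 = 9.6
  Use of theme 47 × 0.23 = 10.81
  Originality 83 × 0.08 = 6.64
  Artistic impression 100 × 0.06 = 6
  Difficulty 63 × 0.09 = 5.67
  Craftsmanship 72 × 0.06 = 4.32
  Execution 76 × 0.16 = 12.16
Sum = 70.4
70.4 < 75 → Unsatisfactory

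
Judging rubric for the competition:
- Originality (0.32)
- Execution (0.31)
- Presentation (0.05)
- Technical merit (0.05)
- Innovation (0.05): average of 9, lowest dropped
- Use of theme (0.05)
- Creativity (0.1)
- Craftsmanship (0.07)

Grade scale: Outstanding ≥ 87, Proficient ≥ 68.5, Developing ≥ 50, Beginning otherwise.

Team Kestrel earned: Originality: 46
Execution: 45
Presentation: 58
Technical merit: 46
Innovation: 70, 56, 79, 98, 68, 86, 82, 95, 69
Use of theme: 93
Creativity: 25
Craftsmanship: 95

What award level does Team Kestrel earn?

Developing

Innovation: drop 56 → average of remaining 8 = 647/8 = 80.875
Weighted total:
  Originality 46 × 0.32 = 14.72
  Execution 45 × 0.31 = 13.95
  Presentation 58 × 0.05 = 2.9
  Technical merit 46 × 0.05 = 2.3
  Innovation 80.875 × 0.05 = 4.04375
  Use of theme 93 × 0.05 = 4.65
  Creativity 25 × 0.1 = 2.5
  Craftsmanship 95 × 0.07 = 6.65
Sum = 51.71375
51.71375 is ≥ 50 and < 68.5 → Developing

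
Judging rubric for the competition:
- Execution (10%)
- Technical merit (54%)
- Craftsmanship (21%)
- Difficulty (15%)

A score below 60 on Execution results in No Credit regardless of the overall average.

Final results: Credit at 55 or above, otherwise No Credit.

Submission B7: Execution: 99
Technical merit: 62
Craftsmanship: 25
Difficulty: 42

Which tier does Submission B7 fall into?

Execution score 99 ≥ 60: minimum met.
Weighted total:
  Execution 99 × 0.1 = 9.9
  Technical merit 62 × 0.54 = 33.48
  Craftsmanship 25 × 0.21 = 5.25
  Difficulty 42 × 0.15 = 6.3
Sum = 54.93
54.93 < 55 → No Credit

No Credit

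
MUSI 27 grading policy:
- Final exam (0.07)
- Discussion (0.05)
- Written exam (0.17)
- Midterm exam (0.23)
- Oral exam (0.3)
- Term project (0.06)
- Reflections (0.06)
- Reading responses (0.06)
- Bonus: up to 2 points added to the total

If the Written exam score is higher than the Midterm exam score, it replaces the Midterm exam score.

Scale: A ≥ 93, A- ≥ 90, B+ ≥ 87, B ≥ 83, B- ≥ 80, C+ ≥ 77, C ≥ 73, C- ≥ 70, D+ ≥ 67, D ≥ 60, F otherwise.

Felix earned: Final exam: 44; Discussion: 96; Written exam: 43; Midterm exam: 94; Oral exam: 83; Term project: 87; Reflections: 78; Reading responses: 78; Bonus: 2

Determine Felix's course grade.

Written exam (43) ≤ Midterm exam (94), so Midterm exam stays at 94.
Weighted total:
  Final exam 44 × 0.07 = 3.08
  Discussion 96 × 0.05 = 4.8
  Written exam 43 × 0.17 = 7.31
  Midterm exam 94 × 0.23 = 21.62
  Oral exam 83 × 0.3 = 24.9
  Term project 87 × 0.06 = 5.22
  Reflections 78 × 0.06 = 4.68
  Reading responses 78 × 0.06 = 4.68
Sum = 76.29
Bonus: 76.29 + 2 = 78.29
78.29 is ≥ 77 and < 80 → C+

C+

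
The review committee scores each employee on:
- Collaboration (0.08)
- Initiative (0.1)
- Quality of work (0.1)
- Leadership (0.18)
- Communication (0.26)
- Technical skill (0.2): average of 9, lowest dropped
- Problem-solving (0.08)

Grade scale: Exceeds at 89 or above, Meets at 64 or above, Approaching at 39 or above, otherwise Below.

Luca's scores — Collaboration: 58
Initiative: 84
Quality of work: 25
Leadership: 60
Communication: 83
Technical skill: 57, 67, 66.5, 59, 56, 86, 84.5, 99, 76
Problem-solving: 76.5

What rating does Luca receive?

Meets

Technical skill: drop 56 → average of remaining 8 = 595/8 = 74.375
Weighted total:
  Collaboration 58 × 0.08 = 4.64
  Initiative 84 × 0.1 = 8.4
  Quality of work 25 × 0.1 = 2.5
  Leadership 60 × 0.18 = 10.8
  Communication 83 × 0.26 = 21.58
  Technical skill 74.375 × 0.2 = 14.875
  Problem-solving 76.5 × 0.08 = 6.12
Sum = 68.915
68.915 is ≥ 64 and < 89 → Meets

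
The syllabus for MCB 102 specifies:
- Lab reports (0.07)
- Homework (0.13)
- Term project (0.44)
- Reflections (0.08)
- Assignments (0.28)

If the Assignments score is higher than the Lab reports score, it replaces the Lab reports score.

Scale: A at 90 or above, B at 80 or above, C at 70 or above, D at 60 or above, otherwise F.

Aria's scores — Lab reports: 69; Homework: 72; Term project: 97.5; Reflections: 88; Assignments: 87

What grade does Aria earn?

Assignments (87) > Lab reports (69), so Lab reports counts as 87.
Weighted total:
  Lab reports 87 × 0.07 = 6.09
  Homework 72 × 0.13 = 9.36
  Term project 97.5 × 0.44 = 42.9
  Reflections 88 × 0.08 = 7.04
  Assignments 87 × 0.28 = 24.36
Sum = 89.75
89.75 is ≥ 80 and < 90 → B

B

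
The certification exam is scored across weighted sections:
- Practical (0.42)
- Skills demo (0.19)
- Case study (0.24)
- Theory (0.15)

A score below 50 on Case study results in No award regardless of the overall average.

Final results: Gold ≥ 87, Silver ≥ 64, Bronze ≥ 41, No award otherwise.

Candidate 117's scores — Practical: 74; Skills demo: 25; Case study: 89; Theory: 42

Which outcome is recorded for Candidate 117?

Case study score 89 ≥ 50: minimum met.
Weighted total:
  Practical 74 × 0.42 = 31.08
  Skills demo 25 × 0.19 = 4.75
  Case study 89 × 0.24 = 21.36
  Theory 42 × 0.15 = 6.3
Sum = 63.49
63.49 is ≥ 41 and < 64 → Bronze

Bronze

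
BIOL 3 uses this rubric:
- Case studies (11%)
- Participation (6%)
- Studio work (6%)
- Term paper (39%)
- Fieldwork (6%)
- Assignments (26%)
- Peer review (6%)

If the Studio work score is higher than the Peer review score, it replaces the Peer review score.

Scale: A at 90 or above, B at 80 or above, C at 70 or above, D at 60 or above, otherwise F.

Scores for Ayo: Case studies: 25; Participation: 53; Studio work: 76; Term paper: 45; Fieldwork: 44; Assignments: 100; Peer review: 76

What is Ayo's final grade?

D

Studio work (76) ≤ Peer review (76), so Peer review stays at 76.
Weighted total:
  Case studies 25 × 0.11 = 2.75
  Participation 53 × 0.06 = 3.18
  Studio work 76 × 0.06 = 4.56
  Term paper 45 × 0.39 = 17.55
  Fieldwork 44 × 0.06 = 2.64
  Assignments 100 × 0.26 = 26
  Peer review 76 × 0.06 = 4.56
Sum = 61.24
61.24 is ≥ 60 and < 70 → D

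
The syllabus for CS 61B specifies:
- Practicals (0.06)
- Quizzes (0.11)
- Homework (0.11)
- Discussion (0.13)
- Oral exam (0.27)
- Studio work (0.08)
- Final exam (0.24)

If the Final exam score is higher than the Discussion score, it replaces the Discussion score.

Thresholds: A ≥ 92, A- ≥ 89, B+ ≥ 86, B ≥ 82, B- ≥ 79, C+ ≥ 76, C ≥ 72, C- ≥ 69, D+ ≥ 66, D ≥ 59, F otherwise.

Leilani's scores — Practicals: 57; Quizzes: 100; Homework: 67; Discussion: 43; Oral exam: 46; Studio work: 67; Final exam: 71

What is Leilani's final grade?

D

Final exam (71) > Discussion (43), so Discussion counts as 71.
Weighted total:
  Practicals 57 × 0.06 = 3.42
  Quizzes 100 × 0.11 = 11
  Homework 67 × 0.11 = 7.37
  Discussion 71 × 0.13 = 9.23
  Oral exam 46 × 0.27 = 12.42
  Studio work 67 × 0.08 = 5.36
  Final exam 71 × 0.24 = 17.04
Sum = 65.84
65.84 is ≥ 59 and < 66 → D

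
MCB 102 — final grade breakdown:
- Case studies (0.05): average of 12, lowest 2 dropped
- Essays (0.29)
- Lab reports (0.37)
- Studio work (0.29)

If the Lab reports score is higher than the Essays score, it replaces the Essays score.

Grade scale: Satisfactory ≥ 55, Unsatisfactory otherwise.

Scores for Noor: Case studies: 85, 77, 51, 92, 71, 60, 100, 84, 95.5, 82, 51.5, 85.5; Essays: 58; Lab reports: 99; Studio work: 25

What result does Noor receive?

Case studies: drop 51, 51.5 → average of remaining 10 = 832/10 = 83.2
Lab reports (99) > Essays (58), so Essays counts as 99.
Weighted total:
  Case studies 83.2 × 0.05 = 4.16
  Essays 99 × 0.29 = 28.71
  Lab reports 99 × 0.37 = 36.63
  Studio work 25 × 0.29 = 7.25
Sum = 76.75
76.75 ≥ 55 → Satisfactory

Satisfactory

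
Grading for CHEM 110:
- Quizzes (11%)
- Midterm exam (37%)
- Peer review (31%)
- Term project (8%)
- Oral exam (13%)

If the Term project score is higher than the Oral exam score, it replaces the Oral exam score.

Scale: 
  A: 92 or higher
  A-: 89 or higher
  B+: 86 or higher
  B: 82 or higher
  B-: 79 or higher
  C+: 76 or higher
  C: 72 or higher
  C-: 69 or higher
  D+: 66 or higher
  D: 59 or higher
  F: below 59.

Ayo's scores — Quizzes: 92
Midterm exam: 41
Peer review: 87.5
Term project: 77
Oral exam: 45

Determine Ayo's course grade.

Term project (77) > Oral exam (45), so Oral exam counts as 77.
Weighted total:
  Quizzes 92 × 0.11 = 10.12
  Midterm exam 41 × 0.37 = 15.17
  Peer review 87.5 × 0.31 = 27.125
  Term project 77 × 0.08 = 6.16
  Oral exam 77 × 0.13 = 10.01
Sum = 68.585
68.585 is ≥ 66 and < 69 → D+

D+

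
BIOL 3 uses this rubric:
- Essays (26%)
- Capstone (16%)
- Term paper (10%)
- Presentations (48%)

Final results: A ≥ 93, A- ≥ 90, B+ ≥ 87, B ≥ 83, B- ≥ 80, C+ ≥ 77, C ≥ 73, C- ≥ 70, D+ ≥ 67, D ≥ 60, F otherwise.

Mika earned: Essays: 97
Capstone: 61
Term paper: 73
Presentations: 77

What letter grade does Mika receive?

C+

Weighted total:
  Essays 97 × 0.26 = 25.22
  Capstone 61 × 0.16 = 9.76
  Term paper 73 × 0.1 = 7.3
  Presentations 77 × 0.48 = 36.96
Sum = 79.24
79.24 is ≥ 77 and < 80 → C+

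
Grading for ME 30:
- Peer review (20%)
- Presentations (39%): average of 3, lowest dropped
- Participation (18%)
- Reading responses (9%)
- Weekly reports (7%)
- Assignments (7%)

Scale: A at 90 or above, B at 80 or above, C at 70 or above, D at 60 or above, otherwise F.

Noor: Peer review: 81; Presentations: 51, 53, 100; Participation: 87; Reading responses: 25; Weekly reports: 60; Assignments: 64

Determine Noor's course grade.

Presentations: drop 51 → average of remaining 2 = 153/2 = 76.5
Weighted total:
  Peer review 81 × 0.2 = 16.2
  Presentations 76.5 × 0.39 = 29.835
  Participation 87 × 0.18 = 15.66
  Reading responses 25 × 0.09 = 2.25
  Weekly reports 60 × 0.07 = 4.2
  Assignments 64 × 0.07 = 4.48
Sum = 72.625
72.625 is ≥ 70 and < 80 → C

C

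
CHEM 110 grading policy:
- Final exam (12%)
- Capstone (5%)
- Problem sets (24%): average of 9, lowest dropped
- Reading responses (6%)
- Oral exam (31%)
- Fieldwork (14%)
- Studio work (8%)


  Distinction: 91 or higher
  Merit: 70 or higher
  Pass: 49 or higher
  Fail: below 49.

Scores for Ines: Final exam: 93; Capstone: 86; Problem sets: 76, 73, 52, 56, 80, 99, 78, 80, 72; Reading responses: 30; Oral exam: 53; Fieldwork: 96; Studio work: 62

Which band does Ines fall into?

Merit

Problem sets: drop 52 → average of remaining 8 = 614/8 = 76.75
Weighted total:
  Final exam 93 × 0.12 = 11.16
  Capstone 86 × 0.05 = 4.3
  Problem sets 76.75 × 0.24 = 18.42
  Reading responses 30 × 0.06 = 1.8
  Oral exam 53 × 0.31 = 16.43
  Fieldwork 96 × 0.14 = 13.44
  Studio work 62 × 0.08 = 4.96
Sum = 70.51
70.51 is ≥ 70 and < 91 → Merit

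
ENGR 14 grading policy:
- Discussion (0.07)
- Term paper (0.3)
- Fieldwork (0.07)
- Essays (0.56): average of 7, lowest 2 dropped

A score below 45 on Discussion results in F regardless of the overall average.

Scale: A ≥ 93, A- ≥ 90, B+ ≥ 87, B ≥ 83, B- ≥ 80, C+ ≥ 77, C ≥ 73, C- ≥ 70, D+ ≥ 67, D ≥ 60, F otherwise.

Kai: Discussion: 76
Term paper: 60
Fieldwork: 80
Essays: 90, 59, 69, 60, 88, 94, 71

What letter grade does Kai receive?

C

Essays: drop 59, 60 → average of remaining 5 = 412/5 = 82.4
Discussion score 76 ≥ 45: minimum met.
Weighted total:
  Discussion 76 × 0.07 = 5.32
  Term paper 60 × 0.3 = 18
  Fieldwork 80 × 0.07 = 5.6
  Essays 82.4 × 0.56 = 46.144
Sum = 75.064
75.064 is ≥ 73 and < 77 → C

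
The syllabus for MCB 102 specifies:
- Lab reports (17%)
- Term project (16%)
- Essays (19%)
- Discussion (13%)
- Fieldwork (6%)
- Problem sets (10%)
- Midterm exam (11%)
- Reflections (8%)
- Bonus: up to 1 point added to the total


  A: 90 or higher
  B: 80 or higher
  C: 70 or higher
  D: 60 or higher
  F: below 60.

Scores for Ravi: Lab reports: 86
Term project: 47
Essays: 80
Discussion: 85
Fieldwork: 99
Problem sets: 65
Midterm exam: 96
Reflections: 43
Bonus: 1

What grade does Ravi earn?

Weighted total:
  Lab reports 86 × 0.17 = 14.62
  Term project 47 × 0.16 = 7.52
  Essays 80 × 0.19 = 15.2
  Discussion 85 × 0.13 = 11.05
  Fieldwork 99 × 0.06 = 5.94
  Problem sets 65 × 0.1 = 6.5
  Midterm exam 96 × 0.11 = 10.56
  Reflections 43 × 0.08 = 3.44
Sum = 74.83
Bonus: 74.83 + 1 = 75.83
75.83 is ≥ 70 and < 80 → C

C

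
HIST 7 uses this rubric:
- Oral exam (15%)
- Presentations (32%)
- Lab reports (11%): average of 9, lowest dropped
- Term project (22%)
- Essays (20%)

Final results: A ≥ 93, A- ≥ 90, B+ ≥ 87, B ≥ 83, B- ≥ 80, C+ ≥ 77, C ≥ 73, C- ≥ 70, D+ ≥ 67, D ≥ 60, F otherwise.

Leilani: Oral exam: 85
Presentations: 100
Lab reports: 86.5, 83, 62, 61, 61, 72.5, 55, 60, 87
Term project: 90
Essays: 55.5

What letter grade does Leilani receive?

Lab reports: drop 55 → average of remaining 8 = 573/8 = 71.625
Weighted total:
  Oral exam 85 × 0.15 = 12.75
  Presentations 100 × 0.32 = 32
  Lab reports 71.625 × 0.11 = 7.87875
  Term project 90 × 0.22 = 19.8
  Essays 55.5 × 0.2 = 11.1
Sum = 83.52875
83.52875 is ≥ 83 and < 87 → B

B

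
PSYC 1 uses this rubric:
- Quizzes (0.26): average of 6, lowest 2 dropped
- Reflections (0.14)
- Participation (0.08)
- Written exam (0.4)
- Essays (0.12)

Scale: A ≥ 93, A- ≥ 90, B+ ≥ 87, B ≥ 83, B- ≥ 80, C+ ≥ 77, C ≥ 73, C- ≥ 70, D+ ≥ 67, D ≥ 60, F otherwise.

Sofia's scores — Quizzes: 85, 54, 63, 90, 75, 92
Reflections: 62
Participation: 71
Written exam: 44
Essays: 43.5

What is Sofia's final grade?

F

Quizzes: drop 54, 63 → average of remaining 4 = 342/4 = 85.5
Weighted total:
  Quizzes 85.5 × 0.26 = 22.23
  Reflections 62 × 0.14 = 8.68
  Participation 71 × 0.08 = 5.68
  Written exam 44 × 0.4 = 17.6
  Essays 43.5 × 0.12 = 5.22
Sum = 59.41
59.41 < 60 → F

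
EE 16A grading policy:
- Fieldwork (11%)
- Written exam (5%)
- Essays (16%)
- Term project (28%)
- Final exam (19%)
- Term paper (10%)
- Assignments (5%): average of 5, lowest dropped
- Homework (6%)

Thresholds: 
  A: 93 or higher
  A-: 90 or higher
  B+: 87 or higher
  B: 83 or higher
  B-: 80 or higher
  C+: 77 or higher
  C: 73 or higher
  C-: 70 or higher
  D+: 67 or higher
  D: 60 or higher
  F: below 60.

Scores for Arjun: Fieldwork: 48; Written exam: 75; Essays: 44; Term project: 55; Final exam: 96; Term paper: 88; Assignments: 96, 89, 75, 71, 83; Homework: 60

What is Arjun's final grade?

D

Assignments: drop 71 → average of remaining 4 = 343/4 = 85.75
Weighted total:
  Fieldwork 48 × 0.11 = 5.28
  Written exam 75 × 0.05 = 3.75
  Essays 44 × 0.16 = 7.04
  Term project 55 × 0.28 = 15.4
  Final exam 96 × 0.19 = 18.24
  Term paper 88 × 0.1 = 8.8
  Assignments 85.75 × 0.05 = 4.2875
  Homework 60 × 0.06 = 3.6
Sum = 66.3975
66.3975 is ≥ 60 and < 67 → D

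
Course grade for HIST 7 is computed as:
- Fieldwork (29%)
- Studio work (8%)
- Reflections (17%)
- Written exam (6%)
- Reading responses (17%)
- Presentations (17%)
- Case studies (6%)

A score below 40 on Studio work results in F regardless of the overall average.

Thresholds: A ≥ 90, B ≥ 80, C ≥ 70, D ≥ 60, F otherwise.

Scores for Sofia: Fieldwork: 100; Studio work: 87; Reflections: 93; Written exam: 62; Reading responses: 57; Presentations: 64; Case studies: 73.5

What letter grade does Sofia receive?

Studio work score 87 ≥ 40: minimum met.
Weighted total:
  Fieldwork 100 × 0.29 = 29
  Studio work 87 × 0.08 = 6.96
  Reflections 93 × 0.17 = 15.81
  Written exam 62 × 0.06 = 3.72
  Reading responses 57 × 0.17 = 9.69
  Presentations 64 × 0.17 = 10.88
  Case studies 73.5 × 0.06 = 4.41
Sum = 80.47
80.47 is ≥ 80 and < 90 → B

B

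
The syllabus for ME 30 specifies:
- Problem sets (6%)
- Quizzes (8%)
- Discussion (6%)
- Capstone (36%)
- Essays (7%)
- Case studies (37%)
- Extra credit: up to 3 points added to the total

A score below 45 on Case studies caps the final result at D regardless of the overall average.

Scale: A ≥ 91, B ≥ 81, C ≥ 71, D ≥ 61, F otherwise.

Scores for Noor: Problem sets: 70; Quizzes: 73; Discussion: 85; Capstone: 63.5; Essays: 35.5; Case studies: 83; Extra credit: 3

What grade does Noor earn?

Case studies score 83 ≥ 45: minimum met.
Weighted total:
  Problem sets 70 × 0.06 = 4.2
  Quizzes 73 × 0.08 = 5.84
  Discussion 85 × 0.06 = 5.1
  Capstone 63.5 × 0.36 = 22.86
  Essays 35.5 × 0.07 = 2.485
  Case studies 83 × 0.37 = 30.71
Sum = 71.195
Extra credit: 71.195 + 3 = 74.195
74.195 is ≥ 71 and < 81 → C

C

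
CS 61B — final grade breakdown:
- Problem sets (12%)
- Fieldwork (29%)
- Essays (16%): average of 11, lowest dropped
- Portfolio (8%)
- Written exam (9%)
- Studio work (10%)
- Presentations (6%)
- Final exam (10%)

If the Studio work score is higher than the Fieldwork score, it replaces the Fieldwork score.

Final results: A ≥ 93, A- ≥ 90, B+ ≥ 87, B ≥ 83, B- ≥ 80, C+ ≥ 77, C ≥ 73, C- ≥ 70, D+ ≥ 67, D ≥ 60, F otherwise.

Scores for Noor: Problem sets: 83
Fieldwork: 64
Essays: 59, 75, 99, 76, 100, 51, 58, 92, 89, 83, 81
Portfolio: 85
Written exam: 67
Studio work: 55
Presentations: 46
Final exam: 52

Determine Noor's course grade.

D+

Essays: drop 51 → average of remaining 10 = 812/10 = 81.2
Studio work (55) ≤ Fieldwork (64), so Fieldwork stays at 64.
Weighted total:
  Problem sets 83 × 0.12 = 9.96
  Fieldwork 64 × 0.29 = 18.56
  Essays 81.2 × 0.16 = 12.992
  Portfolio 85 × 0.08 = 6.8
  Written exam 67 × 0.09 = 6.03
  Studio work 55 × 0.1 = 5.5
  Presentations 46 × 0.06 = 2.76
  Final exam 52 × 0.1 = 5.2
Sum = 67.802
67.802 is ≥ 67 and < 70 → D+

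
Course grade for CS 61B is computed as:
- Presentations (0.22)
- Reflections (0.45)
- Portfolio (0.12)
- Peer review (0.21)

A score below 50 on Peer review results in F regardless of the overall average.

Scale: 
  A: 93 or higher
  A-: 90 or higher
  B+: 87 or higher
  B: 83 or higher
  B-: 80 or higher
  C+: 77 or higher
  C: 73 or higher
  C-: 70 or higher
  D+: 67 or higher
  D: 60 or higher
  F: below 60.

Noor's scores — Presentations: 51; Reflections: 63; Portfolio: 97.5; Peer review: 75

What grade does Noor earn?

D+

Peer review score 75 ≥ 50: minimum met.
Weighted total:
  Presentations 51 × 0.22 = 11.22
  Reflections 63 × 0.45 = 28.35
  Portfolio 97.5 × 0.12 = 11.7
  Peer review 75 × 0.21 = 15.75
Sum = 67.02
67.02 is ≥ 67 and < 70 → D+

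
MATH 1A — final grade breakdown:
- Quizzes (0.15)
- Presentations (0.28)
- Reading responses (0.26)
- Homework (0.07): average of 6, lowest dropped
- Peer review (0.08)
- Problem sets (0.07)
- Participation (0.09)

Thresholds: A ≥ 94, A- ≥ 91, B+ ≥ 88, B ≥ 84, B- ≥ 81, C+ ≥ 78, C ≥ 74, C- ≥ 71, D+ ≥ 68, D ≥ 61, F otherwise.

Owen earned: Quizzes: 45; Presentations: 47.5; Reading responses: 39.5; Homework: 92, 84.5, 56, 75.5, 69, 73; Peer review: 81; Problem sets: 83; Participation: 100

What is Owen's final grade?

F

Homework: drop 56 → average of remaining 5 = 394/5 = 78.8
Weighted total:
  Quizzes 45 × 0.15 = 6.75
  Presentations 47.5 × 0.28 = 13.3
  Reading responses 39.5 × 0.26 = 10.27
  Homework 78.8 × 0.07 = 5.516
  Peer review 81 × 0.08 = 6.48
  Problem sets 83 × 0.07 = 5.81
  Participation 100 × 0.09 = 9
Sum = 57.126
57.126 < 61 → F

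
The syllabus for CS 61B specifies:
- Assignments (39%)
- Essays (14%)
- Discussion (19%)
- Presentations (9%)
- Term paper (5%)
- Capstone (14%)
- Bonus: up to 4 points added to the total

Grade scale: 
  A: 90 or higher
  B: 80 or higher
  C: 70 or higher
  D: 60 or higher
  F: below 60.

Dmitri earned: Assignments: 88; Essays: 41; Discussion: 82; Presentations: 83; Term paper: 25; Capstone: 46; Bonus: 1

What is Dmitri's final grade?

C

Weighted total:
  Assignments 88 × 0.39 = 34.32
  Essays 41 × 0.14 = 5.74
  Discussion 82 × 0.19 = 15.58
  Presentations 83 × 0.09 = 7.47
  Term paper 25 × 0.05 = 1.25
  Capstone 46 × 0.14 = 6.44
Sum = 70.8
Bonus: 70.8 + 1 = 71.8
71.8 is ≥ 70 and < 80 → C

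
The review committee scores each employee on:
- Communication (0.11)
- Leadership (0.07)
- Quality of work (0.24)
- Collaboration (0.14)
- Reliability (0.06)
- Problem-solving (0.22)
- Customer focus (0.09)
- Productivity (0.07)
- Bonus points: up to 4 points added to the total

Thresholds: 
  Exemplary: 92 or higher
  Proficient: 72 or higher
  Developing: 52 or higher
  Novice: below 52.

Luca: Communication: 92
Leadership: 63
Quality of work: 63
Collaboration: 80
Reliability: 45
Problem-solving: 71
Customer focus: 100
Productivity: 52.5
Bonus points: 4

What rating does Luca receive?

Proficient

Weighted total:
  Communication 92 × 0.11 = 10.12
  Leadership 63 × 0.07 = 4.41
  Quality of work 63 × 0.24 = 15.12
  Collaboration 80 × 0.14 = 11.2
  Reliability 45 × 0.06 = 2.7
  Problem-solving 71 × 0.22 = 15.62
  Customer focus 100 × 0.09 = 9
  Productivity 52.5 × 0.07 = 3.675
Sum = 71.845
Bonus points: 71.845 + 4 = 75.845
75.845 is ≥ 72 and < 92 → Proficient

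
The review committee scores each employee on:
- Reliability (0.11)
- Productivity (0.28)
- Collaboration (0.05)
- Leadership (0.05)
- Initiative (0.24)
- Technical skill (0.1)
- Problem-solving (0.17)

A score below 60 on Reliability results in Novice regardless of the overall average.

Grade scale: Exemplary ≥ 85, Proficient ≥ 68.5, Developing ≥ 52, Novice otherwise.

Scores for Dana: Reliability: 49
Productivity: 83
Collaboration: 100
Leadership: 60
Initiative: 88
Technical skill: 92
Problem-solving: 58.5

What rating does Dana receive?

Reliability score 49 < 60: minimum not met.
Weighted total:
  Reliability 49 × 0.11 = 5.39
  Productivity 83 × 0.28 = 23.24
  Collaboration 100 × 0.05 = 5
  Leadership 60 × 0.05 = 3
  Initiative 88 × 0.24 = 21.12
  Technical skill 92 × 0.1 = 9.2
  Problem-solving 58.5 × 0.17 = 9.945
Sum = 76.895
Because the Reliability minimum was not met, the result is Novice.

Novice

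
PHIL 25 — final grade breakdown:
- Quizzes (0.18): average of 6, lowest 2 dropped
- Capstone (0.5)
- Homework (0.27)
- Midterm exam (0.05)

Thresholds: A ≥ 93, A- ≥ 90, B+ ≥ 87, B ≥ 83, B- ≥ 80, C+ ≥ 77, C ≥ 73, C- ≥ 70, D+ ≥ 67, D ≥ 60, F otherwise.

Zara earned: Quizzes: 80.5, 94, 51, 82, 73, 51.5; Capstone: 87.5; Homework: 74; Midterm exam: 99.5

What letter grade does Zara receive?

B

Quizzes: drop 51, 51.5 → average of remaining 4 = 329.5/4 = 82.375
Weighted total:
  Quizzes 82.375 × 0.18 = 14.8275
  Capstone 87.5 × 0.5 = 43.75
  Homework 74 × 0.27 = 19.98
  Midterm exam 99.5 × 0.05 = 4.975
Sum = 83.5325
83.5325 is ≥ 83 and < 87 → B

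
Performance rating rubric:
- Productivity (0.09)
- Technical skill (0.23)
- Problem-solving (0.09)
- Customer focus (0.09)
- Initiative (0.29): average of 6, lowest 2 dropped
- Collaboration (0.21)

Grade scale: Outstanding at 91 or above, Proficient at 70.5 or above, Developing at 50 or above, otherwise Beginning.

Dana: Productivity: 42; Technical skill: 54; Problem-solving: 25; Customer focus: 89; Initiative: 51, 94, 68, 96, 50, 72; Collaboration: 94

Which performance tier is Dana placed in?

Developing

Initiative: drop 50, 51 → average of remaining 4 = 330/4 = 82.5
Weighted total:
  Productivity 42 × 0.09 = 3.78
  Technical skill 54 × 0.23 = 12.42
  Problem-solving 25 × 0.09 = 2.25
  Customer focus 89 × 0.09 = 8.01
  Initiative 82.5 × 0.29 = 23.925
  Collaboration 94 × 0.21 = 19.74
Sum = 70.125
70.125 is ≥ 50 and < 70.5 → Developing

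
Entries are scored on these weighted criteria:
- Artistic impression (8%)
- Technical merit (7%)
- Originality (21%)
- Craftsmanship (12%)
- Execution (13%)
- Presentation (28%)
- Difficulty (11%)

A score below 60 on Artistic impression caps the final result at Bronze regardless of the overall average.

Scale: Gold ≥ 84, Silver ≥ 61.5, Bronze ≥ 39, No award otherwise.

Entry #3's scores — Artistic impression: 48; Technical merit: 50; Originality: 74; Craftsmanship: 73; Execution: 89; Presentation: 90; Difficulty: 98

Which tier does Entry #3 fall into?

Bronze

Artistic impression score 48 < 60: minimum not met.
Weighted total:
  Artistic impression 48 × 0.08 = 3.84
  Technical merit 50 × 0.07 = 3.5
  Originality 74 × 0.21 = 15.54
  Craftsmanship 73 × 0.12 = 8.76
  Execution 89 × 0.13 = 11.57
  Presentation 90 × 0.28 = 25.2
  Difficulty 98 × 0.11 = 10.78
Sum = 79.19
79.19 would be Silver; cap at Bronze applies → Bronze.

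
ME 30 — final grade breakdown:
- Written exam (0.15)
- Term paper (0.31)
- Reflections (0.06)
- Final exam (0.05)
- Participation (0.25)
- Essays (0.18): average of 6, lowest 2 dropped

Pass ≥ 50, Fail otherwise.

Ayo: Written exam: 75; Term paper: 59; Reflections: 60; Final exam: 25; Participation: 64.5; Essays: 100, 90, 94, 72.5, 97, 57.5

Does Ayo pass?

Pass

Essays: drop 57.5, 72.5 → average of remaining 4 = 381/4 = 95.25
Weighted total:
  Written exam 75 × 0.15 = 11.25
  Term paper 59 × 0.31 = 18.29
  Reflections 60 × 0.06 = 3.6
  Final exam 25 × 0.05 = 1.25
  Participation 64.5 × 0.25 = 16.125
  Essays 95.25 × 0.18 = 17.145
Sum = 67.66
67.66 ≥ 50 → Pass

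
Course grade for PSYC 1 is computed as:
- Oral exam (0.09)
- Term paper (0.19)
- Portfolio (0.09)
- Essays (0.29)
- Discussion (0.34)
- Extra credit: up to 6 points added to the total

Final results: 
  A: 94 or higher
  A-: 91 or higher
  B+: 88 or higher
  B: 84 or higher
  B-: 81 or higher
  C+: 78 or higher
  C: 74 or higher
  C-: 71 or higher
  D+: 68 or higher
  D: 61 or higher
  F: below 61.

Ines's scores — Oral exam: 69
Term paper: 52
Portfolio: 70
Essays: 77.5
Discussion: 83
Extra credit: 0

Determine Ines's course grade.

C-

Weighted total:
  Oral exam 69 × 0.09 = 6.21
  Term paper 52 × 0.19 = 9.88
  Portfolio 70 × 0.09 = 6.3
  Essays 77.5 × 0.29 = 22.475
  Discussion 83 × 0.34 = 28.22
Sum = 73.085
Extra credit: 73.085 + 0 = 73.085
73.085 is ≥ 71 and < 74 → C-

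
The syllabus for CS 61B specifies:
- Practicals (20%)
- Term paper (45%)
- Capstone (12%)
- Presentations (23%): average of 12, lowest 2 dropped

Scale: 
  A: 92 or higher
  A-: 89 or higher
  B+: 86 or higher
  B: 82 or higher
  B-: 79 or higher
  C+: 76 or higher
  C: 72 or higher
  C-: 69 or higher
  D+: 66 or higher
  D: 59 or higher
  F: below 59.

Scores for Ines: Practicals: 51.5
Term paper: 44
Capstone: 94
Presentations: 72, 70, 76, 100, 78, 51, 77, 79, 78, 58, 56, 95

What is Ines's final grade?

Presentations: drop 51, 56 → average of remaining 10 = 783/10 = 78.3
Weighted total:
  Practicals 51.5 × 0.2 = 10.3
  Term paper 44 × 0.45 = 19.8
  Capstone 94 × 0.12 = 11.28
  Presentations 78.3 × 0.23 = 18.009
Sum = 59.389
59.389 is ≥ 59 and < 66 → D

D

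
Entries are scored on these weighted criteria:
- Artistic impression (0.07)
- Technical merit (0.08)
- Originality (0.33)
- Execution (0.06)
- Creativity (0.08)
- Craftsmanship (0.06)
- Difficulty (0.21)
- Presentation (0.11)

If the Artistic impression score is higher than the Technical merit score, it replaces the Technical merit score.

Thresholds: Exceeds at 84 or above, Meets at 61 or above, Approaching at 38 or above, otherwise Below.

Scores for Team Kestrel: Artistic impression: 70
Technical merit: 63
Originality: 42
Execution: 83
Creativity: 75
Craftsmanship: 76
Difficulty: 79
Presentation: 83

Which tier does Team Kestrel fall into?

Meets

Artistic impression (70) > Technical merit (63), so Technical merit counts as 70.
Weighted total:
  Artistic impression 70 × 0.07 = 4.9
  Technical merit 70 × 0.08 = 5.6
  Originality 42 × 0.33 = 13.86
  Execution 83 × 0.06 = 4.98
  Creativity 75 × 0.08 = 6
  Craftsmanship 76 × 0.06 = 4.56
  Difficulty 79 × 0.21 = 16.59
  Presentation 83 × 0.11 = 9.13
Sum = 65.62
65.62 is ≥ 61 and < 84 → Meets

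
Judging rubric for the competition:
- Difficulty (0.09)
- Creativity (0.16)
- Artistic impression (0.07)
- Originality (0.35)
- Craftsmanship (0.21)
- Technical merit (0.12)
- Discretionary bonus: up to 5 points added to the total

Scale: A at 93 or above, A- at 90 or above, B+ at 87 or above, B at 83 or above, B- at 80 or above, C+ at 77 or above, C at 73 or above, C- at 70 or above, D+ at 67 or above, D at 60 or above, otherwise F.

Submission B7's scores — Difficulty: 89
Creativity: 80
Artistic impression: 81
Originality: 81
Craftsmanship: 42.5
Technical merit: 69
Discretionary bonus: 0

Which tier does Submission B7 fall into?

C-

Weighted total:
  Difficulty 89 × 0.09 = 8.01
  Creativity 80 × 0.16 = 12.8
  Artistic impression 81 × 0.07 = 5.67
  Originality 81 × 0.35 = 28.35
  Craftsmanship 42.5 × 0.21 = 8.925
  Technical merit 69 × 0.12 = 8.28
Sum = 72.035
Discretionary bonus: 72.035 + 0 = 72.035
72.035 is ≥ 70 and < 73 → C-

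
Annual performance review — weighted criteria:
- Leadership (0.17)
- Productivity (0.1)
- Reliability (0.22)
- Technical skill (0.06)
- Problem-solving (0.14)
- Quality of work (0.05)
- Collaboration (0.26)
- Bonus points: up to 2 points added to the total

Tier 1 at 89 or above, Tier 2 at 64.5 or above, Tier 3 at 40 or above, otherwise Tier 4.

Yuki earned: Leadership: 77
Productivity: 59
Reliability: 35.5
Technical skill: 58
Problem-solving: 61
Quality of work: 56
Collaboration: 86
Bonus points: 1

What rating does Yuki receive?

Weighted total:
  Leadership 77 × 0.17 = 13.09
  Productivity 59 × 0.1 = 5.9
  Reliability 35.5 × 0.22 = 7.81
  Technical skill 58 × 0.06 = 3.48
  Problem-solving 61 × 0.14 = 8.54
  Quality of work 56 × 0.05 = 2.8
  Collaboration 86 × 0.26 = 22.36
Sum = 63.98
Bonus points: 63.98 + 1 = 64.98
64.98 is ≥ 64.5 and < 89 → Tier 2

Tier 2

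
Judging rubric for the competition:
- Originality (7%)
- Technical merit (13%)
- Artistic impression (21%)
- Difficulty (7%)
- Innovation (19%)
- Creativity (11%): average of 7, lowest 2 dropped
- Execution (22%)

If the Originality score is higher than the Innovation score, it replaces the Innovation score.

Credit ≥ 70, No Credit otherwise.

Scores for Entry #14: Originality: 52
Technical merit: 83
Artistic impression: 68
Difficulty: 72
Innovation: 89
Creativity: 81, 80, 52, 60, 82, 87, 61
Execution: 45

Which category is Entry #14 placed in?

Creativity: drop 52, 60 → average of remaining 5 = 391/5 = 78.2
Originality (52) ≤ Innovation (89), so Innovation stays at 89.
Weighted total:
  Originality 52 × 0.07 = 3.64
  Technical merit 83 × 0.13 = 10.79
  Artistic impression 68 × 0.21 = 14.28
  Difficulty 72 × 0.07 = 5.04
  Innovation 89 × 0.19 = 16.91
  Creativity 78.2 × 0.11 = 8.602
  Execution 45 × 0.22 = 9.9
Sum = 69.162
69.162 < 70 → No Credit

No Credit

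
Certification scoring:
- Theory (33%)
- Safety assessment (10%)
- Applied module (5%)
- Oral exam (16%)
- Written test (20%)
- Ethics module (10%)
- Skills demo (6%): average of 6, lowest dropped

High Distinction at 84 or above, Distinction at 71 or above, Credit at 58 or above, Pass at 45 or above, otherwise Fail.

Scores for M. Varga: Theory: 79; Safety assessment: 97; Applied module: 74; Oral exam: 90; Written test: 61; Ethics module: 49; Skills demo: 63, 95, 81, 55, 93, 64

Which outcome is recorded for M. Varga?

Distinction

Skills demo: drop 55 → average of remaining 5 = 396/5 = 79.2
Weighted total:
  Theory 79 × 0.33 = 26.07
  Safety assessment 97 × 0.1 = 9.7
  Applied module 74 × 0.05 = 3.7
  Oral exam 90 × 0.16 = 14.4
  Written test 61 × 0.2 = 12.2
  Ethics module 49 × 0.1 = 4.9
  Skills demo 79.2 × 0.06 = 4.752
Sum = 75.722
75.722 is ≥ 71 and < 84 → Distinction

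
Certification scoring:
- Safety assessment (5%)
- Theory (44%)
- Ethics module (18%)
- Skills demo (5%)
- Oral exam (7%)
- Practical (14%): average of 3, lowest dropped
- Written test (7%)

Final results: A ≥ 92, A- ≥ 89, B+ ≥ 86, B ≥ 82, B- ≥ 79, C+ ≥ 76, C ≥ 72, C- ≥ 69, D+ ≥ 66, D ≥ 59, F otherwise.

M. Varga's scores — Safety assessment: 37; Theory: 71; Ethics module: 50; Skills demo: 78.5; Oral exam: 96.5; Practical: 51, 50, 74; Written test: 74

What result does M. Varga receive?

Practical: drop 50 → average of remaining 2 = 125/2 = 62.5
Weighted total:
  Safety assessment 37 × 0.05 = 1.85
  Theory 71 × 0.44 = 31.24
  Ethics module 50 × 0.18 = 9
  Skills demo 78.5 × 0.05 = 3.925
  Oral exam 96.5 × 0.07 = 6.755
  Practical 62.5 × 0.14 = 8.75
  Written test 74 × 0.07 = 5.18
Sum = 66.7
66.7 is ≥ 66 and < 69 → D+

D+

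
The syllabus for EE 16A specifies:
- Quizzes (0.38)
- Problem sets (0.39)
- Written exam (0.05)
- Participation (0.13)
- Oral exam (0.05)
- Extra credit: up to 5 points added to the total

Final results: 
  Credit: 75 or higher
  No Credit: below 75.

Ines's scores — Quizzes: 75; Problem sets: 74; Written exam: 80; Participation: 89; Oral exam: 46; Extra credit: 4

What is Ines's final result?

Credit

Weighted total:
  Quizzes 75 × 0.38 = 28.5
  Problem sets 74 × 0.39 = 28.86
  Written exam 80 × 0.05 = 4
  Participation 89 × 0.13 = 11.57
  Oral exam 46 × 0.05 = 2.3
Sum = 75.23
Extra credit: 75.23 + 4 = 79.23
79.23 ≥ 75 → Credit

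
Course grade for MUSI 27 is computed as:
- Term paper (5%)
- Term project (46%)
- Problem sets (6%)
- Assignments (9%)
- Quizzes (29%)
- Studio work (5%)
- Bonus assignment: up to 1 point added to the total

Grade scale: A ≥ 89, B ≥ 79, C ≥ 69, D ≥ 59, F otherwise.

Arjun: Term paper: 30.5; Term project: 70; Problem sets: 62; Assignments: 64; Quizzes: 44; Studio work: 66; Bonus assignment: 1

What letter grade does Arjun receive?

Weighted total:
  Term paper 30.5 × 0.05 = 1.525
  Term project 70 × 0.46 = 32.2
  Problem sets 62 × 0.06 = 3.72
  Assignments 64 × 0.09 = 5.76
  Quizzes 44 × 0.29 = 12.76
  Studio work 66 × 0.05 = 3.3
Sum = 59.265
Bonus assignment: 59.265 + 1 = 60.265
60.265 is ≥ 59 and < 69 → D

D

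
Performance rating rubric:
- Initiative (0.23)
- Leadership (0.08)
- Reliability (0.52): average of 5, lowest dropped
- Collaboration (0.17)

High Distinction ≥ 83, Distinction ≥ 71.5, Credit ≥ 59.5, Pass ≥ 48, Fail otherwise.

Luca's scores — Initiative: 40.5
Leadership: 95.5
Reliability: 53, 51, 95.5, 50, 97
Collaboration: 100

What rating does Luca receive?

Distinction

Reliability: drop 50 → average of remaining 4 = 296.5/4 = 74.125
Weighted total:
  Initiative 40.5 × 0.23 = 9.315
  Leadership 95.5 × 0.08 = 7.64
  Reliability 74.125 × 0.52 = 38.545
  Collaboration 100 × 0.17 = 17
Sum = 72.5
72.5 is ≥ 71.5 and < 83 → Distinction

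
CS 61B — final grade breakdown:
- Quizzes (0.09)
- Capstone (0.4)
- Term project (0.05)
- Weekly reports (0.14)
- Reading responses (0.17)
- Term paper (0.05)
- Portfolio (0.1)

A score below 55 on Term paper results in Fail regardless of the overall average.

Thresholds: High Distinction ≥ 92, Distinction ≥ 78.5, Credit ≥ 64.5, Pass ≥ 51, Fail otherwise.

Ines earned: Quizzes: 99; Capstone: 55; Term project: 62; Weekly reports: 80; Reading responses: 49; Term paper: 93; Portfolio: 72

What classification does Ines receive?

Term paper score 93 ≥ 55: minimum met.
Weighted total:
  Quizzes 99 × 0.09 = 8.91
  Capstone 55 × 0.4 = 22
  Term project 62 × 0.05 = 3.1
  Weekly reports 80 × 0.14 = 11.2
  Reading responses 49 × 0.17 = 8.33
  Term paper 93 × 0.05 = 4.65
  Portfolio 72 × 0.1 = 7.2
Sum = 65.39
65.39 is ≥ 64.5 and < 78.5 → Credit

Credit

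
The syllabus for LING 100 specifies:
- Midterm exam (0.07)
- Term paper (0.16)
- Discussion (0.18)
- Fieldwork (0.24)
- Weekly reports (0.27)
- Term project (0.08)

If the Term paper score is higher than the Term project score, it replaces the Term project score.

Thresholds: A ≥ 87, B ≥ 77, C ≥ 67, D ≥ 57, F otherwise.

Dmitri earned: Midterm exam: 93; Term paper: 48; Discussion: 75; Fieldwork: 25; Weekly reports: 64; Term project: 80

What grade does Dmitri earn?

D

Term paper (48) ≤ Term project (80), so Term project stays at 80.
Weighted total:
  Midterm exam 93 × 0.07 = 6.51
  Term paper 48 × 0.16 = 7.68
  Discussion 75 × 0.18 = 13.5
  Fieldwork 25 × 0.24 = 6
  Weekly reports 64 × 0.27 = 17.28
  Term project 80 × 0.08 = 6.4
Sum = 57.37
57.37 is ≥ 57 and < 67 → D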